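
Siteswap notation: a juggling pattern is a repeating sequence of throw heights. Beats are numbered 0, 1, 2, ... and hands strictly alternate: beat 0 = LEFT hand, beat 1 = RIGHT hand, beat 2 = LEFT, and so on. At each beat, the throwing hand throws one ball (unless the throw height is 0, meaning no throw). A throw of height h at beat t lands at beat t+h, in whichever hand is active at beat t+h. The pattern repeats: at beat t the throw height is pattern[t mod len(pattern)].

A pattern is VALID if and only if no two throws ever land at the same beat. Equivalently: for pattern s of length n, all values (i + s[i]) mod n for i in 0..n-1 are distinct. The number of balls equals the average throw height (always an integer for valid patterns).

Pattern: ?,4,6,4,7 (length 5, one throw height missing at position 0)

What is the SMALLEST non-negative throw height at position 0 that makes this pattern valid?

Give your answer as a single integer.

i=0: s[i]=? (unknown)
i=1: (1 + 4) mod 5 = 0
i=2: (2 + 6) mod 5 = 3
i=3: (3 + 4) mod 5 = 2
i=4: (4 + 7) mod 5 = 1
Known residues: [0, 1, 2, 3]; need a permutation of 0..4, so missing residue r = 4
Need (0 + s) mod 5 = 4; smallest s = (4 - 0) mod 5 = 4

Answer: 4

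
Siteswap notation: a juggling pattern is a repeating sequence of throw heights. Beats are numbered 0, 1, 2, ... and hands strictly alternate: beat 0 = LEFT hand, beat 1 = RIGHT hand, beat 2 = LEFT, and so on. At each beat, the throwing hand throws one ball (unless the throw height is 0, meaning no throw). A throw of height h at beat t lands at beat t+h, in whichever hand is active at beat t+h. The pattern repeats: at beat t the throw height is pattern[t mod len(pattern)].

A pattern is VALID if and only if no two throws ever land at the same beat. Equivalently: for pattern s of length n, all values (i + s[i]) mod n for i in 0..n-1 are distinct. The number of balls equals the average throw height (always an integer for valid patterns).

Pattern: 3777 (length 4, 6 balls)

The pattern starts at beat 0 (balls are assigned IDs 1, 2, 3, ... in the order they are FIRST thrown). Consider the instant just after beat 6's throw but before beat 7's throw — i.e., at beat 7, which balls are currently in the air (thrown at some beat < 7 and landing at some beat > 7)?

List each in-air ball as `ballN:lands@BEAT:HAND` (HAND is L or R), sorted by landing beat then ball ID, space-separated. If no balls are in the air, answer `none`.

Answer: ball2:lands@8:L ball3:lands@9:R ball1:lands@10:L ball5:lands@12:L ball6:lands@13:R

Derivation:
Beat 0 (L): throw ball1 h=3 -> lands@3:R; in-air after throw: [b1@3:R]
Beat 1 (R): throw ball2 h=7 -> lands@8:L; in-air after throw: [b1@3:R b2@8:L]
Beat 2 (L): throw ball3 h=7 -> lands@9:R; in-air after throw: [b1@3:R b2@8:L b3@9:R]
Beat 3 (R): throw ball1 h=7 -> lands@10:L; in-air after throw: [b2@8:L b3@9:R b1@10:L]
Beat 4 (L): throw ball4 h=3 -> lands@7:R; in-air after throw: [b4@7:R b2@8:L b3@9:R b1@10:L]
Beat 5 (R): throw ball5 h=7 -> lands@12:L; in-air after throw: [b4@7:R b2@8:L b3@9:R b1@10:L b5@12:L]
Beat 6 (L): throw ball6 h=7 -> lands@13:R; in-air after throw: [b4@7:R b2@8:L b3@9:R b1@10:L b5@12:L b6@13:R]
Beat 7 (R): throw ball4 h=7 -> lands@14:L; in-air after throw: [b2@8:L b3@9:R b1@10:L b5@12:L b6@13:R b4@14:L]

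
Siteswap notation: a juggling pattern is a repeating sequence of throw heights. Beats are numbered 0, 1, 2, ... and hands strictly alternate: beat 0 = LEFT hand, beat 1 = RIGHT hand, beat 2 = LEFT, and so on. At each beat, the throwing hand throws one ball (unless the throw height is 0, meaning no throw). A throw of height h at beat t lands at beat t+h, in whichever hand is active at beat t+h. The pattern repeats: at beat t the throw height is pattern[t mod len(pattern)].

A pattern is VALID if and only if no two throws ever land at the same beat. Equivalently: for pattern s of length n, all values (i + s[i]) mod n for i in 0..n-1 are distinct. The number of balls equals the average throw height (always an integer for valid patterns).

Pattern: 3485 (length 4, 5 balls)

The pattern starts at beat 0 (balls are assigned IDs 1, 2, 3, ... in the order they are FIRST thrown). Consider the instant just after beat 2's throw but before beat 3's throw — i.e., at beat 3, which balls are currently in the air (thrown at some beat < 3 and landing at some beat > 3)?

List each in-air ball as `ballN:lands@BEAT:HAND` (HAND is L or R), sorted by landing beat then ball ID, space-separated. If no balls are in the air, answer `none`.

Answer: ball2:lands@5:R ball3:lands@10:L

Derivation:
Beat 0 (L): throw ball1 h=3 -> lands@3:R; in-air after throw: [b1@3:R]
Beat 1 (R): throw ball2 h=4 -> lands@5:R; in-air after throw: [b1@3:R b2@5:R]
Beat 2 (L): throw ball3 h=8 -> lands@10:L; in-air after throw: [b1@3:R b2@5:R b3@10:L]
Beat 3 (R): throw ball1 h=5 -> lands@8:L; in-air after throw: [b2@5:R b1@8:L b3@10:L]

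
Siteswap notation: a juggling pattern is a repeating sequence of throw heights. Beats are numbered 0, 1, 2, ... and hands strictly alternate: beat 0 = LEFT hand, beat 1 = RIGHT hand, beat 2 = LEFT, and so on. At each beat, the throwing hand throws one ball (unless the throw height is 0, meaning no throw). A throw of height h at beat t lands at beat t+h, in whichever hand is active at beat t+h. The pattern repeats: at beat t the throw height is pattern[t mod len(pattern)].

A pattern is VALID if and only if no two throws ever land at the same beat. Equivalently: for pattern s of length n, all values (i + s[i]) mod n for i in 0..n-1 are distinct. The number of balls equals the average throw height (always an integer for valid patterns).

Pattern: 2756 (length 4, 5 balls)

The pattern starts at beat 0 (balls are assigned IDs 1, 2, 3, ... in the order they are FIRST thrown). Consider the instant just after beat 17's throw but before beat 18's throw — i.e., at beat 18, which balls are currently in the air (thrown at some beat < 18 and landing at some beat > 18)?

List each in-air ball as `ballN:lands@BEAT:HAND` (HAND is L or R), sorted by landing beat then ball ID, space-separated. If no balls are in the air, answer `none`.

Answer: ball5:lands@19:R ball1:lands@20:L ball2:lands@21:R ball4:lands@24:L

Derivation:
Beat 0 (L): throw ball1 h=2 -> lands@2:L; in-air after throw: [b1@2:L]
Beat 1 (R): throw ball2 h=7 -> lands@8:L; in-air after throw: [b1@2:L b2@8:L]
Beat 2 (L): throw ball1 h=5 -> lands@7:R; in-air after throw: [b1@7:R b2@8:L]
Beat 3 (R): throw ball3 h=6 -> lands@9:R; in-air after throw: [b1@7:R b2@8:L b3@9:R]
Beat 4 (L): throw ball4 h=2 -> lands@6:L; in-air after throw: [b4@6:L b1@7:R b2@8:L b3@9:R]
Beat 5 (R): throw ball5 h=7 -> lands@12:L; in-air after throw: [b4@6:L b1@7:R b2@8:L b3@9:R b5@12:L]
Beat 6 (L): throw ball4 h=5 -> lands@11:R; in-air after throw: [b1@7:R b2@8:L b3@9:R b4@11:R b5@12:L]
Beat 7 (R): throw ball1 h=6 -> lands@13:R; in-air after throw: [b2@8:L b3@9:R b4@11:R b5@12:L b1@13:R]
Beat 8 (L): throw ball2 h=2 -> lands@10:L; in-air after throw: [b3@9:R b2@10:L b4@11:R b5@12:L b1@13:R]
Beat 9 (R): throw ball3 h=7 -> lands@16:L; in-air after throw: [b2@10:L b4@11:R b5@12:L b1@13:R b3@16:L]
Beat 10 (L): throw ball2 h=5 -> lands@15:R; in-air after throw: [b4@11:R b5@12:L b1@13:R b2@15:R b3@16:L]
Beat 11 (R): throw ball4 h=6 -> lands@17:R; in-air after throw: [b5@12:L b1@13:R b2@15:R b3@16:L b4@17:R]
Beat 12 (L): throw ball5 h=2 -> lands@14:L; in-air after throw: [b1@13:R b5@14:L b2@15:R b3@16:L b4@17:R]
Beat 13 (R): throw ball1 h=7 -> lands@20:L; in-air after throw: [b5@14:L b2@15:R b3@16:L b4@17:R b1@20:L]
Beat 14 (L): throw ball5 h=5 -> lands@19:R; in-air after throw: [b2@15:R b3@16:L b4@17:R b5@19:R b1@20:L]
Beat 15 (R): throw ball2 h=6 -> lands@21:R; in-air after throw: [b3@16:L b4@17:R b5@19:R b1@20:L b2@21:R]
Beat 16 (L): throw ball3 h=2 -> lands@18:L; in-air after throw: [b4@17:R b3@18:L b5@19:R b1@20:L b2@21:R]
Beat 17 (R): throw ball4 h=7 -> lands@24:L; in-air after throw: [b3@18:L b5@19:R b1@20:L b2@21:R b4@24:L]
Beat 18 (L): throw ball3 h=5 -> lands@23:R; in-air after throw: [b5@19:R b1@20:L b2@21:R b3@23:R b4@24:L]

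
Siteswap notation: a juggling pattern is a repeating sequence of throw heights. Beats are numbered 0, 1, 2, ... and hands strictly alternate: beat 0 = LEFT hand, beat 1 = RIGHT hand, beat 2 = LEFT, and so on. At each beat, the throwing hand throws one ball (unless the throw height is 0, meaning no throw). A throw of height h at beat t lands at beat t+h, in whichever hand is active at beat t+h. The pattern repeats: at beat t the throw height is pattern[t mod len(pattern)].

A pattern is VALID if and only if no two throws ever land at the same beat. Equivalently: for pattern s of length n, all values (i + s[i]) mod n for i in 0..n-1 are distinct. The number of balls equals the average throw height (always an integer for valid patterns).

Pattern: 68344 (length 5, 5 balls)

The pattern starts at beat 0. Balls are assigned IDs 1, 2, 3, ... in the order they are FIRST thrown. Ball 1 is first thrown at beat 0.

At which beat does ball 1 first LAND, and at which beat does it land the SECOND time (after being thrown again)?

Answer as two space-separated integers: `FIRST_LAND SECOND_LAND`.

Beat 0 (L): throw ball1 h=6 -> lands@6:L; in-air after throw: [b1@6:L]
Beat 1 (R): throw ball2 h=8 -> lands@9:R; in-air after throw: [b1@6:L b2@9:R]
Beat 2 (L): throw ball3 h=3 -> lands@5:R; in-air after throw: [b3@5:R b1@6:L b2@9:R]
Beat 3 (R): throw ball4 h=4 -> lands@7:R; in-air after throw: [b3@5:R b1@6:L b4@7:R b2@9:R]
Beat 4 (L): throw ball5 h=4 -> lands@8:L; in-air after throw: [b3@5:R b1@6:L b4@7:R b5@8:L b2@9:R]
Beat 5 (R): throw ball3 h=6 -> lands@11:R; in-air after throw: [b1@6:L b4@7:R b5@8:L b2@9:R b3@11:R]
Beat 6 (L): throw ball1 h=8 -> lands@14:L; in-air after throw: [b4@7:R b5@8:L b2@9:R b3@11:R b1@14:L]
Beat 7 (R): throw ball4 h=3 -> lands@10:L; in-air after throw: [b5@8:L b2@9:R b4@10:L b3@11:R b1@14:L]
Beat 8 (L): throw ball5 h=4 -> lands@12:L; in-air after throw: [b2@9:R b4@10:L b3@11:R b5@12:L b1@14:L]
Beat 9 (R): throw ball2 h=4 -> lands@13:R; in-air after throw: [b4@10:L b3@11:R b5@12:L b2@13:R b1@14:L]
Beat 10 (L): throw ball4 h=6 -> lands@16:L; in-air after throw: [b3@11:R b5@12:L b2@13:R b1@14:L b4@16:L]
Beat 11 (R): throw ball3 h=8 -> lands@19:R; in-air after throw: [b5@12:L b2@13:R b1@14:L b4@16:L b3@19:R]
Beat 12 (L): throw ball5 h=3 -> lands@15:R; in-air after throw: [b2@13:R b1@14:L b5@15:R b4@16:L b3@19:R]
Ball 1: thrown@0 h=6 -> first land @6; rethrown@6 h=8 -> second land @14

Answer: 6 14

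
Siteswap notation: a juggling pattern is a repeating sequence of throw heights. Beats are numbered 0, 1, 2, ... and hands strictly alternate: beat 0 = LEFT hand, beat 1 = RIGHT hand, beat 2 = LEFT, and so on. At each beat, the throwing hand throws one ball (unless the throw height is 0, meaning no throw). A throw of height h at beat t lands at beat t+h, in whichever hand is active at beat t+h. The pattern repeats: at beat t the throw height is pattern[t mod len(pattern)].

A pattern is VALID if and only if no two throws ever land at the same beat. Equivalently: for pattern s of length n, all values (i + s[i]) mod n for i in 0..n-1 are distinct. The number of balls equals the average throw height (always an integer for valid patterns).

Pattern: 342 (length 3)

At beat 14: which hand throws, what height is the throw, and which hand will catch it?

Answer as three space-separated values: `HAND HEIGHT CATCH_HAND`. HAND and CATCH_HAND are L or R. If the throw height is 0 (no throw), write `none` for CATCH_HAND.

Beat 14: 14 mod 2 = 0, so hand = L
Throw height = pattern[14 mod 3] = pattern[2] = 2
Lands at beat 14+2=16, 16 mod 2 = 0, so catch hand = L

Answer: L 2 L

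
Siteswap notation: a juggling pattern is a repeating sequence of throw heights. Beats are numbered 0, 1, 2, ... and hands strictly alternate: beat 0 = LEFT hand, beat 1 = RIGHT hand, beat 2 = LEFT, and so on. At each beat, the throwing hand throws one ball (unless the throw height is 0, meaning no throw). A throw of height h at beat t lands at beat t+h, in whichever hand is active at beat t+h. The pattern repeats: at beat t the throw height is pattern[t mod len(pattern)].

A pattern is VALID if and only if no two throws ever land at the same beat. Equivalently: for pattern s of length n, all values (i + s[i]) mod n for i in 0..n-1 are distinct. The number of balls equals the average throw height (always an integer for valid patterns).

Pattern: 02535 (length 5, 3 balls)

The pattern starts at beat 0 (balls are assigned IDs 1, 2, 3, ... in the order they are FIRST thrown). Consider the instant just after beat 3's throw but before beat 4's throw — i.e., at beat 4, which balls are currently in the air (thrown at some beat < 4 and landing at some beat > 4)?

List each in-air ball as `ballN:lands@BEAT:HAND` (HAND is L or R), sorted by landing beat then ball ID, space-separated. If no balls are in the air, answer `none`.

Answer: ball1:lands@6:L ball2:lands@7:R

Derivation:
Beat 1 (R): throw ball1 h=2 -> lands@3:R; in-air after throw: [b1@3:R]
Beat 2 (L): throw ball2 h=5 -> lands@7:R; in-air after throw: [b1@3:R b2@7:R]
Beat 3 (R): throw ball1 h=3 -> lands@6:L; in-air after throw: [b1@6:L b2@7:R]
Beat 4 (L): throw ball3 h=5 -> lands@9:R; in-air after throw: [b1@6:L b2@7:R b3@9:R]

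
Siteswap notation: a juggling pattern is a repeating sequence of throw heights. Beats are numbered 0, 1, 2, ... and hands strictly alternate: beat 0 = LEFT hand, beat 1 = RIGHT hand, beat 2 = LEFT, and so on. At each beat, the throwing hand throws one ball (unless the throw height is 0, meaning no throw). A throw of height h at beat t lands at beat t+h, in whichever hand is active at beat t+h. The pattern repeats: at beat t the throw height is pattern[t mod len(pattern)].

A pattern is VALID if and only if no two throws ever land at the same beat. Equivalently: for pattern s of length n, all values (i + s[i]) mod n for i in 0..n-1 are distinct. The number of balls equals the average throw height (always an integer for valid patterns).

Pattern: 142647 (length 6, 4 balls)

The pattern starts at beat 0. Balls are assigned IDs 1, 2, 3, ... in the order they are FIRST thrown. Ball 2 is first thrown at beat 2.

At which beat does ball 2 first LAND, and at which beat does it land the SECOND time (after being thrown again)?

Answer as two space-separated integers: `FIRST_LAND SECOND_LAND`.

Beat 0 (L): throw ball1 h=1 -> lands@1:R; in-air after throw: [b1@1:R]
Beat 1 (R): throw ball1 h=4 -> lands@5:R; in-air after throw: [b1@5:R]
Beat 2 (L): throw ball2 h=2 -> lands@4:L; in-air after throw: [b2@4:L b1@5:R]
Beat 3 (R): throw ball3 h=6 -> lands@9:R; in-air after throw: [b2@4:L b1@5:R b3@9:R]
Beat 4 (L): throw ball2 h=4 -> lands@8:L; in-air after throw: [b1@5:R b2@8:L b3@9:R]
Beat 5 (R): throw ball1 h=7 -> lands@12:L; in-air after throw: [b2@8:L b3@9:R b1@12:L]
Beat 6 (L): throw ball4 h=1 -> lands@7:R; in-air after throw: [b4@7:R b2@8:L b3@9:R b1@12:L]
Beat 7 (R): throw ball4 h=4 -> lands@11:R; in-air after throw: [b2@8:L b3@9:R b4@11:R b1@12:L]
Beat 8 (L): throw ball2 h=2 -> lands@10:L; in-air after throw: [b3@9:R b2@10:L b4@11:R b1@12:L]
Ball 2: thrown@2 h=2 -> first land @4; rethrown@4 h=4 -> second land @8

Answer: 4 8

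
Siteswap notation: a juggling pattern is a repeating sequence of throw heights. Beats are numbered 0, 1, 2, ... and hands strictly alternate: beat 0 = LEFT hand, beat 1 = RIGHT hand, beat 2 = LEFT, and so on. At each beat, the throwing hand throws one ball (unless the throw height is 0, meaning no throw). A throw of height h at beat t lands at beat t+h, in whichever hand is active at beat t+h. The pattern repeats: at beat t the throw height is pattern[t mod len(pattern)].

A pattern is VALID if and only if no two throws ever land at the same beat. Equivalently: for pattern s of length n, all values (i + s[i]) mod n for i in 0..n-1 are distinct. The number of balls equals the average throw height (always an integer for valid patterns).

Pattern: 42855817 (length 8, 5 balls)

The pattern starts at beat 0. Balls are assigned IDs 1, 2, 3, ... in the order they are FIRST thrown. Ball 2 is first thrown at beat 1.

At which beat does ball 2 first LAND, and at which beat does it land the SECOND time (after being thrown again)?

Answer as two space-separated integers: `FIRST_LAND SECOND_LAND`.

Answer: 3 8

Derivation:
Beat 0 (L): throw ball1 h=4 -> lands@4:L; in-air after throw: [b1@4:L]
Beat 1 (R): throw ball2 h=2 -> lands@3:R; in-air after throw: [b2@3:R b1@4:L]
Beat 2 (L): throw ball3 h=8 -> lands@10:L; in-air after throw: [b2@3:R b1@4:L b3@10:L]
Beat 3 (R): throw ball2 h=5 -> lands@8:L; in-air after throw: [b1@4:L b2@8:L b3@10:L]
Beat 4 (L): throw ball1 h=5 -> lands@9:R; in-air after throw: [b2@8:L b1@9:R b3@10:L]
Beat 5 (R): throw ball4 h=8 -> lands@13:R; in-air after throw: [b2@8:L b1@9:R b3@10:L b4@13:R]
Beat 6 (L): throw ball5 h=1 -> lands@7:R; in-air after throw: [b5@7:R b2@8:L b1@9:R b3@10:L b4@13:R]
Beat 7 (R): throw ball5 h=7 -> lands@14:L; in-air after throw: [b2@8:L b1@9:R b3@10:L b4@13:R b5@14:L]
Beat 8 (L): throw ball2 h=4 -> lands@12:L; in-air after throw: [b1@9:R b3@10:L b2@12:L b4@13:R b5@14:L]
Ball 2: thrown@1 h=2 -> first land @3; rethrown@3 h=5 -> second land @8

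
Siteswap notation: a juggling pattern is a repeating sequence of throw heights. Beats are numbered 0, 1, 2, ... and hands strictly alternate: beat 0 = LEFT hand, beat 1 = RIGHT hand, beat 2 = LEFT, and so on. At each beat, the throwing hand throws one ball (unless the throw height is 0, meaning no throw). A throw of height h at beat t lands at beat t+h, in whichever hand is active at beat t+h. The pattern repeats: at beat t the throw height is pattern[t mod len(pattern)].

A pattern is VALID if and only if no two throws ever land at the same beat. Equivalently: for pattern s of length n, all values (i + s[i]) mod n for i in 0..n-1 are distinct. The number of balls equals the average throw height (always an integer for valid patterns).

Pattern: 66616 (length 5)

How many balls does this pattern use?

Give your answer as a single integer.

Pattern = [6, 6, 6, 1, 6], length n = 5
  position 0: throw height = 6, running sum = 6
  position 1: throw height = 6, running sum = 12
  position 2: throw height = 6, running sum = 18
  position 3: throw height = 1, running sum = 19
  position 4: throw height = 6, running sum = 25
Total sum = 25; balls = sum / n = 25 / 5 = 5

Answer: 5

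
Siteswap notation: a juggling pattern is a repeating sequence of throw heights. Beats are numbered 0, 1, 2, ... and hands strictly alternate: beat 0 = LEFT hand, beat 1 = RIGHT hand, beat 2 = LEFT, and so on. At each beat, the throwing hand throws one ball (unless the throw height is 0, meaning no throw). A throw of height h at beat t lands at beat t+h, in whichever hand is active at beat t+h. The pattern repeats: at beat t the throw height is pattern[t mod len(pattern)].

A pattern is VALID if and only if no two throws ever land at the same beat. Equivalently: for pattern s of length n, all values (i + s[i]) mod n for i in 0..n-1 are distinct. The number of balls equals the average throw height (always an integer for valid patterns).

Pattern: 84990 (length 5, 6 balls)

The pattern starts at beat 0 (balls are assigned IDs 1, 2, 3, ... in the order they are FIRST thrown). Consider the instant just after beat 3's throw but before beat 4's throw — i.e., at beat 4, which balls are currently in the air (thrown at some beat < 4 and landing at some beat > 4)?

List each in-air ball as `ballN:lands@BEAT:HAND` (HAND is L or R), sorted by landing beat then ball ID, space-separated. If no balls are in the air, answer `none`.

Beat 0 (L): throw ball1 h=8 -> lands@8:L; in-air after throw: [b1@8:L]
Beat 1 (R): throw ball2 h=4 -> lands@5:R; in-air after throw: [b2@5:R b1@8:L]
Beat 2 (L): throw ball3 h=9 -> lands@11:R; in-air after throw: [b2@5:R b1@8:L b3@11:R]
Beat 3 (R): throw ball4 h=9 -> lands@12:L; in-air after throw: [b2@5:R b1@8:L b3@11:R b4@12:L]

Answer: ball2:lands@5:R ball1:lands@8:L ball3:lands@11:R ball4:lands@12:L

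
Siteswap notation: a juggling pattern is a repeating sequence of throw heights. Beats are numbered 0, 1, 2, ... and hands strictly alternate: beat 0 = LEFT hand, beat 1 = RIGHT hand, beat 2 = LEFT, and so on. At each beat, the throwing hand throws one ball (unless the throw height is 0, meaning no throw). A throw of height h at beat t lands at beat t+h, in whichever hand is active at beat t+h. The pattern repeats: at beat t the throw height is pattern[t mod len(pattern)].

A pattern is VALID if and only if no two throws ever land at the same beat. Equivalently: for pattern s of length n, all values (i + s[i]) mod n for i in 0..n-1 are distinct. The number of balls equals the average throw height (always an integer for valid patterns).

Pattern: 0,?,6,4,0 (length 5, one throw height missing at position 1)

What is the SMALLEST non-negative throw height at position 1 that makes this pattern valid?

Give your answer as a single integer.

Answer: 0

Derivation:
i=0: (0 + 0) mod 5 = 0
i=1: s[i]=? (unknown)
i=2: (2 + 6) mod 5 = 3
i=3: (3 + 4) mod 5 = 2
i=4: (4 + 0) mod 5 = 4
Known residues: [0, 2, 3, 4]; need a permutation of 0..4, so missing residue r = 1
Need (1 + s) mod 5 = 1; smallest s = (1 - 1) mod 5 = 0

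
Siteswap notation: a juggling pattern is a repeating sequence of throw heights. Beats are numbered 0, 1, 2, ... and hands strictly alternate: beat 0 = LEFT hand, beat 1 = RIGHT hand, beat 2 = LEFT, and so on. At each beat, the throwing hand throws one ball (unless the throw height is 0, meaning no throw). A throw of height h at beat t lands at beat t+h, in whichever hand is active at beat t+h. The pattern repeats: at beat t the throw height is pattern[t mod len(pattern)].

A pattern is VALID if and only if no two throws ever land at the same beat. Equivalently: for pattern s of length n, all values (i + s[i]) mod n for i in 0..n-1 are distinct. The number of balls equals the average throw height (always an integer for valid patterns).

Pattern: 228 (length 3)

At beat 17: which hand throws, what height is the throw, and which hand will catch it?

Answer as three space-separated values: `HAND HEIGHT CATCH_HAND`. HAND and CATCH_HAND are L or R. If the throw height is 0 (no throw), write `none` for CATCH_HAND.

Answer: R 8 R

Derivation:
Beat 17: 17 mod 2 = 1, so hand = R
Throw height = pattern[17 mod 3] = pattern[2] = 8
Lands at beat 17+8=25, 25 mod 2 = 1, so catch hand = R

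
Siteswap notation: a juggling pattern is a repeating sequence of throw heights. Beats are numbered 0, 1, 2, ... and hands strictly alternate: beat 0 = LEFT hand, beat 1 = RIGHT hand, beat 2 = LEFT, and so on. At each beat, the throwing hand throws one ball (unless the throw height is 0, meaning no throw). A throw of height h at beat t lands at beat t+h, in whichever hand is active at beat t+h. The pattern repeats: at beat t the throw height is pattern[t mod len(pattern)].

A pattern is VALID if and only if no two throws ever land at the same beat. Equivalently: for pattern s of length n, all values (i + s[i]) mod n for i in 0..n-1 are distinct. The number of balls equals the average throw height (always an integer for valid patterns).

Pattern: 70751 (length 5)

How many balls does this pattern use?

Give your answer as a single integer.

Pattern = [7, 0, 7, 5, 1], length n = 5
  position 0: throw height = 7, running sum = 7
  position 1: throw height = 0, running sum = 7
  position 2: throw height = 7, running sum = 14
  position 3: throw height = 5, running sum = 19
  position 4: throw height = 1, running sum = 20
Total sum = 20; balls = sum / n = 20 / 5 = 4

Answer: 4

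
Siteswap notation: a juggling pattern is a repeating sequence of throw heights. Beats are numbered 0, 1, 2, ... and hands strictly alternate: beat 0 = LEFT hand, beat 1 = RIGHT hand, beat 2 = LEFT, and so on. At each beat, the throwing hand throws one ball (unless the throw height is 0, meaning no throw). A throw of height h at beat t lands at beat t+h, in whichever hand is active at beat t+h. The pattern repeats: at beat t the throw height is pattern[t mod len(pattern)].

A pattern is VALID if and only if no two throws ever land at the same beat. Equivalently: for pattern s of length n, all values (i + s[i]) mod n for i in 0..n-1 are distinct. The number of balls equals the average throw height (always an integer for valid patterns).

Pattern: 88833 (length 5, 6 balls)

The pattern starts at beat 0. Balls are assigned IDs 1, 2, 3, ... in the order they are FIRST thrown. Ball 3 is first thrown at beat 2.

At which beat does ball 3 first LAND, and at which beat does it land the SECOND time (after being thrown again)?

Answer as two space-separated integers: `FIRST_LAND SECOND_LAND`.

Answer: 10 18

Derivation:
Beat 0 (L): throw ball1 h=8 -> lands@8:L; in-air after throw: [b1@8:L]
Beat 1 (R): throw ball2 h=8 -> lands@9:R; in-air after throw: [b1@8:L b2@9:R]
Beat 2 (L): throw ball3 h=8 -> lands@10:L; in-air after throw: [b1@8:L b2@9:R b3@10:L]
Beat 3 (R): throw ball4 h=3 -> lands@6:L; in-air after throw: [b4@6:L b1@8:L b2@9:R b3@10:L]
Beat 4 (L): throw ball5 h=3 -> lands@7:R; in-air after throw: [b4@6:L b5@7:R b1@8:L b2@9:R b3@10:L]
Beat 5 (R): throw ball6 h=8 -> lands@13:R; in-air after throw: [b4@6:L b5@7:R b1@8:L b2@9:R b3@10:L b6@13:R]
Beat 6 (L): throw ball4 h=8 -> lands@14:L; in-air after throw: [b5@7:R b1@8:L b2@9:R b3@10:L b6@13:R b4@14:L]
Beat 7 (R): throw ball5 h=8 -> lands@15:R; in-air after throw: [b1@8:L b2@9:R b3@10:L b6@13:R b4@14:L b5@15:R]
Beat 8 (L): throw ball1 h=3 -> lands@11:R; in-air after throw: [b2@9:R b3@10:L b1@11:R b6@13:R b4@14:L b5@15:R]
Beat 9 (R): throw ball2 h=3 -> lands@12:L; in-air after throw: [b3@10:L b1@11:R b2@12:L b6@13:R b4@14:L b5@15:R]
Beat 10 (L): throw ball3 h=8 -> lands@18:L; in-air after throw: [b1@11:R b2@12:L b6@13:R b4@14:L b5@15:R b3@18:L]
Beat 11 (R): throw ball1 h=8 -> lands@19:R; in-air after throw: [b2@12:L b6@13:R b4@14:L b5@15:R b3@18:L b1@19:R]
Beat 12 (L): throw ball2 h=8 -> lands@20:L; in-air after throw: [b6@13:R b4@14:L b5@15:R b3@18:L b1@19:R b2@20:L]
Beat 13 (R): throw ball6 h=3 -> lands@16:L; in-air after throw: [b4@14:L b5@15:R b6@16:L b3@18:L b1@19:R b2@20:L]
Beat 14 (L): throw ball4 h=3 -> lands@17:R; in-air after throw: [b5@15:R b6@16:L b4@17:R b3@18:L b1@19:R b2@20:L]
Beat 15 (R): throw ball5 h=8 -> lands@23:R; in-air after throw: [b6@16:L b4@17:R b3@18:L b1@19:R b2@20:L b5@23:R]
Beat 16 (L): throw ball6 h=8 -> lands@24:L; in-air after throw: [b4@17:R b3@18:L b1@19:R b2@20:L b5@23:R b6@24:L]
Beat 17 (R): throw ball4 h=8 -> lands@25:R; in-air after throw: [b3@18:L b1@19:R b2@20:L b5@23:R b6@24:L b4@25:R]
Beat 18 (L): throw ball3 h=3 -> lands@21:R; in-air after throw: [b1@19:R b2@20:L b3@21:R b5@23:R b6@24:L b4@25:R]
Ball 3: thrown@2 h=8 -> first land @10; rethrown@10 h=8 -> second land @18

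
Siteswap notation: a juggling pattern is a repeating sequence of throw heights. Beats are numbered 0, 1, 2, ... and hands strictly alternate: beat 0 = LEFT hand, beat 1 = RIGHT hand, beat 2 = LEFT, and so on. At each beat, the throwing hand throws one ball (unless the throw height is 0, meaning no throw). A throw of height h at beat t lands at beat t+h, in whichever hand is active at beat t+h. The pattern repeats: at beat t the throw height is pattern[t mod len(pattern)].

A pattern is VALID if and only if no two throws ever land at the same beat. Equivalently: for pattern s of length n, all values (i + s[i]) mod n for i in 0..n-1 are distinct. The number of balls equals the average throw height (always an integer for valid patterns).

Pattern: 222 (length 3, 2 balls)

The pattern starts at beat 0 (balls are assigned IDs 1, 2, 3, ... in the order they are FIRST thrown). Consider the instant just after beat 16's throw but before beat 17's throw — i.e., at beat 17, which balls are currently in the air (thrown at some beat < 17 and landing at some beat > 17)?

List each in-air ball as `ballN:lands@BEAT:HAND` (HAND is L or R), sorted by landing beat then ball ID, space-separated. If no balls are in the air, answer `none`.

Beat 0 (L): throw ball1 h=2 -> lands@2:L; in-air after throw: [b1@2:L]
Beat 1 (R): throw ball2 h=2 -> lands@3:R; in-air after throw: [b1@2:L b2@3:R]
Beat 2 (L): throw ball1 h=2 -> lands@4:L; in-air after throw: [b2@3:R b1@4:L]
Beat 3 (R): throw ball2 h=2 -> lands@5:R; in-air after throw: [b1@4:L b2@5:R]
Beat 4 (L): throw ball1 h=2 -> lands@6:L; in-air after throw: [b2@5:R b1@6:L]
Beat 5 (R): throw ball2 h=2 -> lands@7:R; in-air after throw: [b1@6:L b2@7:R]
Beat 6 (L): throw ball1 h=2 -> lands@8:L; in-air after throw: [b2@7:R b1@8:L]
Beat 7 (R): throw ball2 h=2 -> lands@9:R; in-air after throw: [b1@8:L b2@9:R]
Beat 8 (L): throw ball1 h=2 -> lands@10:L; in-air after throw: [b2@9:R b1@10:L]
Beat 9 (R): throw ball2 h=2 -> lands@11:R; in-air after throw: [b1@10:L b2@11:R]
Beat 10 (L): throw ball1 h=2 -> lands@12:L; in-air after throw: [b2@11:R b1@12:L]
Beat 11 (R): throw ball2 h=2 -> lands@13:R; in-air after throw: [b1@12:L b2@13:R]
Beat 12 (L): throw ball1 h=2 -> lands@14:L; in-air after throw: [b2@13:R b1@14:L]
Beat 13 (R): throw ball2 h=2 -> lands@15:R; in-air after throw: [b1@14:L b2@15:R]
Beat 14 (L): throw ball1 h=2 -> lands@16:L; in-air after throw: [b2@15:R b1@16:L]
Beat 15 (R): throw ball2 h=2 -> lands@17:R; in-air after throw: [b1@16:L b2@17:R]
Beat 16 (L): throw ball1 h=2 -> lands@18:L; in-air after throw: [b2@17:R b1@18:L]
Beat 17 (R): throw ball2 h=2 -> lands@19:R; in-air after throw: [b1@18:L b2@19:R]

Answer: ball1:lands@18:L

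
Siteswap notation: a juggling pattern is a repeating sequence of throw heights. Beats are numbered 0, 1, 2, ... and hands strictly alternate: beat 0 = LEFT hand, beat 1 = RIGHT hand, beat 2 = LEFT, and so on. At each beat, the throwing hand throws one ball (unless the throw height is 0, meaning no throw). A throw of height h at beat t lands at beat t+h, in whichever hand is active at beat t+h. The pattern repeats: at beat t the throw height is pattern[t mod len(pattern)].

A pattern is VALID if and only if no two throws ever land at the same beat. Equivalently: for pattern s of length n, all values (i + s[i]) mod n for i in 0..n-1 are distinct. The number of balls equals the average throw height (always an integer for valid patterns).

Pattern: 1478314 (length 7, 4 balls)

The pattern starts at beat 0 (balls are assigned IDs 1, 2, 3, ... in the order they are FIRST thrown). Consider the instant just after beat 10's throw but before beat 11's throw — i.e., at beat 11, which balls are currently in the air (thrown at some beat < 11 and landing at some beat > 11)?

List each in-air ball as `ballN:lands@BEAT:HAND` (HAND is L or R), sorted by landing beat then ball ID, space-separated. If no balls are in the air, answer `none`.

Beat 0 (L): throw ball1 h=1 -> lands@1:R; in-air after throw: [b1@1:R]
Beat 1 (R): throw ball1 h=4 -> lands@5:R; in-air after throw: [b1@5:R]
Beat 2 (L): throw ball2 h=7 -> lands@9:R; in-air after throw: [b1@5:R b2@9:R]
Beat 3 (R): throw ball3 h=8 -> lands@11:R; in-air after throw: [b1@5:R b2@9:R b3@11:R]
Beat 4 (L): throw ball4 h=3 -> lands@7:R; in-air after throw: [b1@5:R b4@7:R b2@9:R b3@11:R]
Beat 5 (R): throw ball1 h=1 -> lands@6:L; in-air after throw: [b1@6:L b4@7:R b2@9:R b3@11:R]
Beat 6 (L): throw ball1 h=4 -> lands@10:L; in-air after throw: [b4@7:R b2@9:R b1@10:L b3@11:R]
Beat 7 (R): throw ball4 h=1 -> lands@8:L; in-air after throw: [b4@8:L b2@9:R b1@10:L b3@11:R]
Beat 8 (L): throw ball4 h=4 -> lands@12:L; in-air after throw: [b2@9:R b1@10:L b3@11:R b4@12:L]
Beat 9 (R): throw ball2 h=7 -> lands@16:L; in-air after throw: [b1@10:L b3@11:R b4@12:L b2@16:L]
Beat 10 (L): throw ball1 h=8 -> lands@18:L; in-air after throw: [b3@11:R b4@12:L b2@16:L b1@18:L]
Beat 11 (R): throw ball3 h=3 -> lands@14:L; in-air after throw: [b4@12:L b3@14:L b2@16:L b1@18:L]

Answer: ball4:lands@12:L ball2:lands@16:L ball1:lands@18:L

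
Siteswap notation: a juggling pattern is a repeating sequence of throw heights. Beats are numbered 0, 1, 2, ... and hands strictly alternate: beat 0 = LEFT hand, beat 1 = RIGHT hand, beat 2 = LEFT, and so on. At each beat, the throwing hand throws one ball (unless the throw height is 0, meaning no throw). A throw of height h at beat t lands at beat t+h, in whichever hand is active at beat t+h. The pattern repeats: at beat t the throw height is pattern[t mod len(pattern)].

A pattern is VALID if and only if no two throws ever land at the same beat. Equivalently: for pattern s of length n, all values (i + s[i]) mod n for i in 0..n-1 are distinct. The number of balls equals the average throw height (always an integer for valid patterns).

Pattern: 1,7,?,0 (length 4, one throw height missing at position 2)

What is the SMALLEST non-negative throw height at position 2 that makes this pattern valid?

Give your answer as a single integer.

Answer: 0

Derivation:
i=0: (0 + 1) mod 4 = 1
i=1: (1 + 7) mod 4 = 0
i=2: s[i]=? (unknown)
i=3: (3 + 0) mod 4 = 3
Known residues: [0, 1, 3]; need a permutation of 0..3, so missing residue r = 2
Need (2 + s) mod 4 = 2; smallest s = (2 - 2) mod 4 = 0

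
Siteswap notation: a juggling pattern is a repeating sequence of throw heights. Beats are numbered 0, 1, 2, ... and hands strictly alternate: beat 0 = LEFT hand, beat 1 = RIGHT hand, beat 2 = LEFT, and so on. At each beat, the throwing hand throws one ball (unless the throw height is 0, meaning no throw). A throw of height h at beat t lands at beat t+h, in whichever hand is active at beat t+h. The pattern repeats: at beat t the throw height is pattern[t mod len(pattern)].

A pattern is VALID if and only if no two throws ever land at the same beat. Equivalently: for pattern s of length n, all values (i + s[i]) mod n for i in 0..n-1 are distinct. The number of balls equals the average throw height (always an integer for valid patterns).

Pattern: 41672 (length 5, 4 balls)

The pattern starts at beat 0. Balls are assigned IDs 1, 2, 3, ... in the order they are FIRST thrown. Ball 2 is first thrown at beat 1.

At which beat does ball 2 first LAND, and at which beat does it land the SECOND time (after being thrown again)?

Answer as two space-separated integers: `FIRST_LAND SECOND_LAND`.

Beat 0 (L): throw ball1 h=4 -> lands@4:L; in-air after throw: [b1@4:L]
Beat 1 (R): throw ball2 h=1 -> lands@2:L; in-air after throw: [b2@2:L b1@4:L]
Beat 2 (L): throw ball2 h=6 -> lands@8:L; in-air after throw: [b1@4:L b2@8:L]
Beat 3 (R): throw ball3 h=7 -> lands@10:L; in-air after throw: [b1@4:L b2@8:L b3@10:L]
Beat 4 (L): throw ball1 h=2 -> lands@6:L; in-air after throw: [b1@6:L b2@8:L b3@10:L]
Beat 5 (R): throw ball4 h=4 -> lands@9:R; in-air after throw: [b1@6:L b2@8:L b4@9:R b3@10:L]
Beat 6 (L): throw ball1 h=1 -> lands@7:R; in-air after throw: [b1@7:R b2@8:L b4@9:R b3@10:L]
Beat 7 (R): throw ball1 h=6 -> lands@13:R; in-air after throw: [b2@8:L b4@9:R b3@10:L b1@13:R]
Beat 8 (L): throw ball2 h=7 -> lands@15:R; in-air after throw: [b4@9:R b3@10:L b1@13:R b2@15:R]
Ball 2: thrown@1 h=1 -> first land @2; rethrown@2 h=6 -> second land @8

Answer: 2 8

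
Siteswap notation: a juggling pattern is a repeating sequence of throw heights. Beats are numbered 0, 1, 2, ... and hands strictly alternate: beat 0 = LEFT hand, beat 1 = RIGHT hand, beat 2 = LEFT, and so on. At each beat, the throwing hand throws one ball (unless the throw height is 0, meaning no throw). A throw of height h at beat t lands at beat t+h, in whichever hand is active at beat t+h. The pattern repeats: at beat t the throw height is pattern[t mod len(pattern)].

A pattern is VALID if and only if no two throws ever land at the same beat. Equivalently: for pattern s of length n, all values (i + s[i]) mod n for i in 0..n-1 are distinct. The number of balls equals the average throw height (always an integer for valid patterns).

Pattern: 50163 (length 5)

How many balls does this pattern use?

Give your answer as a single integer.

Pattern = [5, 0, 1, 6, 3], length n = 5
  position 0: throw height = 5, running sum = 5
  position 1: throw height = 0, running sum = 5
  position 2: throw height = 1, running sum = 6
  position 3: throw height = 6, running sum = 12
  position 4: throw height = 3, running sum = 15
Total sum = 15; balls = sum / n = 15 / 5 = 3

Answer: 3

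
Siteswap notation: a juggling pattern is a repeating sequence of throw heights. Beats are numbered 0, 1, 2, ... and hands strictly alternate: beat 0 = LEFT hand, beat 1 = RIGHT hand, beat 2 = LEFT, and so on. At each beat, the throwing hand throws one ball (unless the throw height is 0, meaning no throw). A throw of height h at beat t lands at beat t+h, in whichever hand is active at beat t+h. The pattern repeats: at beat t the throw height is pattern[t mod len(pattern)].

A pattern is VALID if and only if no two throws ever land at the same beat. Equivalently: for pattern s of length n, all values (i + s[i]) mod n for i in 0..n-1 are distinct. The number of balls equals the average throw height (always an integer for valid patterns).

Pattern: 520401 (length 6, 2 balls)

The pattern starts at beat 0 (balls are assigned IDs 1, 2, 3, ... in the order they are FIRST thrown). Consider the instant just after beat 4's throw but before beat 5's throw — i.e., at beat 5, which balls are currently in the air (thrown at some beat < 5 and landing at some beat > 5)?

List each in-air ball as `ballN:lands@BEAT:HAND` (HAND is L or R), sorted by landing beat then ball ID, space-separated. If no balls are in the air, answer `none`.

Beat 0 (L): throw ball1 h=5 -> lands@5:R; in-air after throw: [b1@5:R]
Beat 1 (R): throw ball2 h=2 -> lands@3:R; in-air after throw: [b2@3:R b1@5:R]
Beat 3 (R): throw ball2 h=4 -> lands@7:R; in-air after throw: [b1@5:R b2@7:R]
Beat 5 (R): throw ball1 h=1 -> lands@6:L; in-air after throw: [b1@6:L b2@7:R]

Answer: ball2:lands@7:R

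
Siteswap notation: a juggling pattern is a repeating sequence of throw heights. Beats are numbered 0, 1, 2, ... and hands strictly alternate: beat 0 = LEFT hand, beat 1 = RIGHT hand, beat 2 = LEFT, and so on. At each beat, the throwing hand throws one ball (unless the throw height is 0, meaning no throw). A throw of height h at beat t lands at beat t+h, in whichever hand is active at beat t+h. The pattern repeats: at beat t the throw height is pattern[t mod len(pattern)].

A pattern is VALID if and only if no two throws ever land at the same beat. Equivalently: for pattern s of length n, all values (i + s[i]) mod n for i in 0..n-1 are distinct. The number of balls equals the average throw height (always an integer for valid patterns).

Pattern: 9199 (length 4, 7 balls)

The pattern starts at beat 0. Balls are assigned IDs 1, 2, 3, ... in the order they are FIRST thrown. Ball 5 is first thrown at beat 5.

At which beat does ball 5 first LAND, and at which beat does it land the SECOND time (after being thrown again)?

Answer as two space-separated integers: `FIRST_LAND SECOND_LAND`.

Beat 0 (L): throw ball1 h=9 -> lands@9:R; in-air after throw: [b1@9:R]
Beat 1 (R): throw ball2 h=1 -> lands@2:L; in-air after throw: [b2@2:L b1@9:R]
Beat 2 (L): throw ball2 h=9 -> lands@11:R; in-air after throw: [b1@9:R b2@11:R]
Beat 3 (R): throw ball3 h=9 -> lands@12:L; in-air after throw: [b1@9:R b2@11:R b3@12:L]
Beat 4 (L): throw ball4 h=9 -> lands@13:R; in-air after throw: [b1@9:R b2@11:R b3@12:L b4@13:R]
Beat 5 (R): throw ball5 h=1 -> lands@6:L; in-air after throw: [b5@6:L b1@9:R b2@11:R b3@12:L b4@13:R]
Beat 6 (L): throw ball5 h=9 -> lands@15:R; in-air after throw: [b1@9:R b2@11:R b3@12:L b4@13:R b5@15:R]
Beat 7 (R): throw ball6 h=9 -> lands@16:L; in-air after throw: [b1@9:R b2@11:R b3@12:L b4@13:R b5@15:R b6@16:L]
Beat 8 (L): throw ball7 h=9 -> lands@17:R; in-air after throw: [b1@9:R b2@11:R b3@12:L b4@13:R b5@15:R b6@16:L b7@17:R]
Beat 9 (R): throw ball1 h=1 -> lands@10:L; in-air after throw: [b1@10:L b2@11:R b3@12:L b4@13:R b5@15:R b6@16:L b7@17:R]
Beat 10 (L): throw ball1 h=9 -> lands@19:R; in-air after throw: [b2@11:R b3@12:L b4@13:R b5@15:R b6@16:L b7@17:R b1@19:R]
Beat 11 (R): throw ball2 h=9 -> lands@20:L; in-air after throw: [b3@12:L b4@13:R b5@15:R b6@16:L b7@17:R b1@19:R b2@20:L]
Beat 12 (L): throw ball3 h=9 -> lands@21:R; in-air after throw: [b4@13:R b5@15:R b6@16:L b7@17:R b1@19:R b2@20:L b3@21:R]
Beat 13 (R): throw ball4 h=1 -> lands@14:L; in-air after throw: [b4@14:L b5@15:R b6@16:L b7@17:R b1@19:R b2@20:L b3@21:R]
Beat 14 (L): throw ball4 h=9 -> lands@23:R; in-air after throw: [b5@15:R b6@16:L b7@17:R b1@19:R b2@20:L b3@21:R b4@23:R]
Beat 15 (R): throw ball5 h=9 -> lands@24:L; in-air after throw: [b6@16:L b7@17:R b1@19:R b2@20:L b3@21:R b4@23:R b5@24:L]
Ball 5: thrown@5 h=1 -> first land @6; rethrown@6 h=9 -> second land @15

Answer: 6 15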